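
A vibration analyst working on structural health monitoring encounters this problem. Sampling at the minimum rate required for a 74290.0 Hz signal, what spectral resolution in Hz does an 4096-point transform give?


Step 1 — Nyquist sampling rate:
fs = 2 * fmax = 2 * 74290.0 = 148580.0 Hz

Step 2 — DFT bin spacing:
df = fs / N = 148580.0 / 4096 = 36.2744 Hz

36.2744 Hz


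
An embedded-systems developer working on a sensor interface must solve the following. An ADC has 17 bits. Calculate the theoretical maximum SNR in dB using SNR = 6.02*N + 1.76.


Theoretical SNR for a full-scale sinusoid:
SNR = 6.02 * N + 1.76
    = 6.02 * 17 + 1.76
    = 102.34 + 1.76
    = 104.1 dB

104.1 dB


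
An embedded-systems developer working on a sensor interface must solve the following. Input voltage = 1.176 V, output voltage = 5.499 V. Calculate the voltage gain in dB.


Voltage gain in dB:
G = 20 * log10(Vout / Vin)
  = 20 * log10(5.499 / 1.176)
  = 20 * log10(4.67602)
  = 20 * 0.669876
  = 13.4 dB

13.4 dB


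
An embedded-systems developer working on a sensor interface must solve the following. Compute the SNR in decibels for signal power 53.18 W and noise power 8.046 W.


SNR in decibels:
SNR = 10 * log10(Ps / Pn)
    = 10 * log10(53.18 / 8.046)
    = 10 * log10(6.6095)
    = 10 * 0.8202
    = 8.2 dB

8.2 dB


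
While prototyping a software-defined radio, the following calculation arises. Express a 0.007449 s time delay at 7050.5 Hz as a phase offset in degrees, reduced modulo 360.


Phase shift from frequency and time delay:
phi = 360 * f * t_delay
    = 360 * 7050.5 * 0.007449
    = 18906.9 degrees
    mod 360 = 186.9 degrees

186.9 degrees


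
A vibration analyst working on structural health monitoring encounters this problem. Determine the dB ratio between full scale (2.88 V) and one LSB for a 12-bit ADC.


Dynamic range from full-scale to LSB:
V_min = V_max / 2^bits = 2.88 / 2^12
DR = 20 * log10(V_max / V_min)
   = 20 * log10(2^12)
   = 20 * 12 * log10(2)
   = 72.25 dB

72.25 dB


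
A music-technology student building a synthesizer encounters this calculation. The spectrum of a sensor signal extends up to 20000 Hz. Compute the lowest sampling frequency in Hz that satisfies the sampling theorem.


The Nyquist rate is twice the maximum frequency component.
fs_min = 2 * fmax
      = 2 * 20000
      = 40000 Hz

40000


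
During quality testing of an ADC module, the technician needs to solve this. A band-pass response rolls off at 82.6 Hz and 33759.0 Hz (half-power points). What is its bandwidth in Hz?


Bandwidth is the difference of -3dB frequencies:
BW = f_high - f_low
   = 33759.0 - 82.6
   = 33676.4 Hz

33676.4 Hz


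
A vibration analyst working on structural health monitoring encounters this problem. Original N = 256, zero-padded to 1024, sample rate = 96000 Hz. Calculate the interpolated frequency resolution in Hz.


Frequency resolution after zero-padding:
N_padded = 256 * 4 = 1024
df = fs / N_padded
   = 96000 / 1024
   = 93.75 Hz

93.75 Hz


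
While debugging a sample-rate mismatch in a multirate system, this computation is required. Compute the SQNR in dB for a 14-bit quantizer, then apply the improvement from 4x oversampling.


Step 1 — baseline SQNR at Nyquist:
SQNR_base = 6.02*N + 1.76
          = 6.02*14 + 1.76
          = 86.04 dB

Step 2 — oversampling processing gain:
G = 10*log10(OSR) = 10*log10(4) = 6.02 dB

Step 3 — total:
SQNR_total = 86.04 + 6.02 = 92.06 dB

Base SQNR = 86.04 dB; oversampled SQNR = 92.06 dB


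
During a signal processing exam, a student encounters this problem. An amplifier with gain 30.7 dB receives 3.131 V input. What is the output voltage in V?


Output voltage from dB gain:
V_out = V_in * 10^(gain_dB / 20)
      = 3.131 * 10^(30.7 / 20)
      = 3.131 * 34.276779
      = 107.3206 V

107.3206 V


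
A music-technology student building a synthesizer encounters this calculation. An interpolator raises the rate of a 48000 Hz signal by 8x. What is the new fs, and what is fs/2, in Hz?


Step 1 — output sample rate after interpolation by L:
fs_out = L * fs_in = 8 * 48000 = 384000 Hz

Step 2 — Nyquist frequency of the output stream:
f_Nyq = fs_out / 2 = 384000 / 2 = 192000.0 Hz

fs_out = 384000 Hz; f_Nyquist = 192000.0 Hz


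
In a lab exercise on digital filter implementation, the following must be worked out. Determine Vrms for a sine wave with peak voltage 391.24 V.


RMS voltage for a sinusoidal waveform:
V_rms = V_peak / sqrt(2)
      = 391.24 / 1.414214
      = 276.648 V

276.648 V


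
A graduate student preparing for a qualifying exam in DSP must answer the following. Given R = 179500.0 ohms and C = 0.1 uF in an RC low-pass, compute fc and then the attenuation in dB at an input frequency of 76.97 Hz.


Step 1 — cutoff frequency:
fc = 1 / (2*pi*R*C)
C = 0.1 uF = 1e-07 F
fc = 1 / (2*pi*179500.0*1e-07)
   = 8.86657 Hz

Step 2 — magnitude at f = 76.97 Hz:
|H(f)| = 1 / sqrt(1 + (f/fc)^2)
f/fc = 76.97 / 8.86657 = 8.680922
|H| = 1 / sqrt(1 + 75.358407) = 0.1144383
|H|_dB = 20*log10(0.1144383) = -18.83 dB

fc = 8.86657 Hz; |H(76.97 Hz)| = -18.83 dB


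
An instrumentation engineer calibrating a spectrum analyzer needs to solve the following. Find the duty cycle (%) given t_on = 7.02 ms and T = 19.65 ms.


Duty cycle as a percentage:
DC = (t_on / T) * 100
   = (7.02 / 19.65) * 100
   = 0.357252 * 100
   = 35.73 %

35.73 %


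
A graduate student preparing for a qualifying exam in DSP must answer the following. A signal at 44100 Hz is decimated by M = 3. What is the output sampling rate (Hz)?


Decimation reduces the sample rate:
fs_out = fs_in / M
       = 44100 / 3
       = 14700.0 Hz

14700.0 Hz


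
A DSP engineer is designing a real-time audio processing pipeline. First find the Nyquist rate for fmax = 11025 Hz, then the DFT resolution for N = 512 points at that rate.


Step 1 — Nyquist sampling rate:
fs = 2 * fmax = 2 * 11025 = 22050 Hz

Step 2 — DFT bin spacing:
df = fs / N = 22050 / 512 = 43.0664 Hz

43.0664 Hz


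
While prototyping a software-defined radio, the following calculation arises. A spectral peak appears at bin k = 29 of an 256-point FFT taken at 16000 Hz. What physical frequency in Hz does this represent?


Frequency of DFT bin k:
f_k = k * fs / N
    = 29 * 16000 / 256
    = 464000 / 256
    = 1812.5 Hz

1812.5 Hz


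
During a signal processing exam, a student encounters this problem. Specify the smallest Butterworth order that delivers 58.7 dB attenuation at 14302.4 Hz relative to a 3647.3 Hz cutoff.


Butterworth filter order formula:
n = log10(10^(A/10) - 1) / (2 * log10(f_stop/f_pass))
10^(58.7/10) - 1 = 741309.2413
f_stop/f_pass = 14302.4 / 3647.3 = 3.9214
n = 4.9458 -> ceil = 5

5


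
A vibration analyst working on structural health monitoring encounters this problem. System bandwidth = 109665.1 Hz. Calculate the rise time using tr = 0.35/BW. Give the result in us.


Rise time from bandwidth relationship:
tr = 0.35 / BW
   = 0.35 / 109665.1
   = 3.191534955e-06 s
   = 3.1915 us

3.1915 us


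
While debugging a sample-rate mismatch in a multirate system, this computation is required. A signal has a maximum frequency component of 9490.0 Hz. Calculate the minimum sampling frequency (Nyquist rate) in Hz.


The Nyquist rate is twice the maximum frequency component.
fs_min = 2 * fmax
      = 2 * 9490.0
      = 18980.0 Hz

18980.0


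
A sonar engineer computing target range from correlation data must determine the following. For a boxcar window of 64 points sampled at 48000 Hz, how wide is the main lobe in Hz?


Main lobe width for a rectangular window:
Width = 2 * fs / N
      = 2 * 48000 / 64
      = 96000 / 64
      = 1500.0 Hz

1500.0 Hz


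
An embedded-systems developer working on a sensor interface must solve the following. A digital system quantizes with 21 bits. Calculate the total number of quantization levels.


Number of quantization levels = 2^N
= 2^21
= 2097152

2097152


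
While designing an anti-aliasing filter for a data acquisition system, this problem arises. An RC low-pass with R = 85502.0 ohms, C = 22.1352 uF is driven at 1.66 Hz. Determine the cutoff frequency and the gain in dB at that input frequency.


Step 1 — cutoff frequency:
fc = 1 / (2*pi*R*C)
C = 22.1352 uF = 2.21352e-05 F
fc = 1 / (2*pi*85502.0*2.21352e-05)
   = 0.0840931 Hz

Step 2 — magnitude at f = 1.66 Hz:
|H(f)| = 1 / sqrt(1 + (f/fc)^2)
f/fc = 1.66 / 0.0840931 = 19.740026
|H| = 1 / sqrt(1 + 389.668626) = 0.0505936
|H|_dB = 20*log10(0.0505936) = -25.92 dB

fc = 0.0840931 Hz; |H(1.66 Hz)| = -25.92 dB


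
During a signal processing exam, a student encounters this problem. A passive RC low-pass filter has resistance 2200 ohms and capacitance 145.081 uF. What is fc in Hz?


Cutoff frequency of a first-order RC filter:
fc = 1 / (2 * pi * R * C)
C = 145.081 uF = 0.000145081 F
fc = 1 / (2 * pi * 2200 * 0.000145081)
   = 1 / 2.005455776612
   = 0.49864 Hz

0.49864 Hz


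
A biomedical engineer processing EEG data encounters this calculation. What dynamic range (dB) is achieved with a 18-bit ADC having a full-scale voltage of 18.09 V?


Dynamic range from full-scale to LSB:
V_min = V_max / 2^bits = 18.09 / 2^18
DR = 20 * log10(V_max / V_min)
   = 20 * log10(2^18)
   = 20 * 18 * log10(2)
   = 108.37 dB

108.37 dB


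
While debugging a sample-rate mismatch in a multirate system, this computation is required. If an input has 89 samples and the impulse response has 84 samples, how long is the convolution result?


Linear convolution output length:
L = N + M - 1
  = 89 + 84 - 1
  = 172 samples

172


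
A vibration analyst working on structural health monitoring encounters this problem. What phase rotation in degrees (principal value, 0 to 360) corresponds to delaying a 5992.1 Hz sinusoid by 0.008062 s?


Phase shift from frequency and time delay:
phi = 360 * f * t_delay
    = 360 * 5992.1 * 0.008062
    = 17390.99 degrees
    mod 360 = 110.99 degrees

110.99 degrees


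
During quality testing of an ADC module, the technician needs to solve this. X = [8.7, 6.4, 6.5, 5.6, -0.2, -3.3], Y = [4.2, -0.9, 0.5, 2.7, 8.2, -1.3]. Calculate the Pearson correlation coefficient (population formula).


Pearson correlation coefficient (population):
r = cov(X,Y) / (std(X) * std(Y))
Mean X = 3.95, Mean Y = 2.2333
Cov(X,Y) = -0.188333
Std(X) = 4.234285, Std(Y) = 3.291234
r = -0.0135

-0.0135


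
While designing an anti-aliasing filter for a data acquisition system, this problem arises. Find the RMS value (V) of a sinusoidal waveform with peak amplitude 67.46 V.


RMS voltage for a sinusoidal waveform:
V_rms = V_peak / sqrt(2)
      = 67.46 / 1.414214
      = 47.701 V

47.701 V


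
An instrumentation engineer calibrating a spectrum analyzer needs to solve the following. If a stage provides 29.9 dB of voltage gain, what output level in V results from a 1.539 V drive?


Output voltage from dB gain:
V_out = V_in * 10^(gain_dB / 20)
      = 1.539 * 10^(29.9 / 20)
      = 1.539 * 31.260794
      = 48.1104 V

48.1104 V


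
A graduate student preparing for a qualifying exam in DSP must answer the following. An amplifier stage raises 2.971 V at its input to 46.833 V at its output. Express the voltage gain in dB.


Voltage gain in dB:
G = 20 * log10(Vout / Vin)
  = 20 * log10(46.833 / 2.971)
  = 20 * log10(15.763379)
  = 20 * 1.197649
  = 23.95 dB

23.95 dB


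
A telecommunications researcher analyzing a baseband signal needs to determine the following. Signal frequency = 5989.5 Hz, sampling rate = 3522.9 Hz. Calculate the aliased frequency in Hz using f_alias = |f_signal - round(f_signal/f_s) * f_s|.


Compute the nearest integer multiple of fs to the signal:
n = round(5989.5 / 3522.9) = 2
f_alias = |5989.5 - 2 * 3522.9|
        = |5989.5 - 7045.8|
        = 1056.3 Hz

1056.3


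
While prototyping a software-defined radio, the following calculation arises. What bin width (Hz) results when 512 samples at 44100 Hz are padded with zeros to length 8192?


Frequency resolution after zero-padding:
N_padded = 512 * 16 = 8192
df = fs / N_padded
   = 44100 / 8192
   = 5.3833 Hz

5.3833 Hz


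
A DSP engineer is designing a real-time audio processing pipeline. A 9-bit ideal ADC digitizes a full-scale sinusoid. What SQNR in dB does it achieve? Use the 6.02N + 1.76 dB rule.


Theoretical SNR for a full-scale sinusoid:
SNR = 6.02 * N + 1.76
    = 6.02 * 9 + 1.76
    = 54.18 + 1.76
    = 55.94 dB

55.94 dB


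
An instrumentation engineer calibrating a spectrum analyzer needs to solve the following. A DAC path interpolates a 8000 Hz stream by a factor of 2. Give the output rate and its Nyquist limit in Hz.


Step 1 — output sample rate after interpolation by L:
fs_out = L * fs_in = 2 * 8000 = 16000 Hz

Step 2 — Nyquist frequency of the output stream:
f_Nyq = fs_out / 2 = 16000 / 2 = 8000.0 Hz

fs_out = 16000 Hz; f_Nyquist = 8000.0 Hz


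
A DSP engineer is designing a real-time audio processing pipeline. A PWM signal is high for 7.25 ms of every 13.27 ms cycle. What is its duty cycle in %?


Duty cycle as a percentage:
DC = (t_on / T) * 100
   = (7.25 / 13.27) * 100
   = 0.546345 * 100
   = 54.63 %

54.63 %


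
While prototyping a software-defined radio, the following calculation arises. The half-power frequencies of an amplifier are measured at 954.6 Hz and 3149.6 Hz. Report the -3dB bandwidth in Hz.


Bandwidth is the difference of -3dB frequencies:
BW = f_high - f_low
   = 3149.6 - 954.6
   = 2195.0 Hz

2195.0 Hz


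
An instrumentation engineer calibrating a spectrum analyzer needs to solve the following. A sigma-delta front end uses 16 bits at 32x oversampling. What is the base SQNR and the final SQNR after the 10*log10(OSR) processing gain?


Step 1 — baseline SQNR at Nyquist:
SQNR_base = 6.02*N + 1.76
          = 6.02*16 + 1.76
          = 98.08 dB

Step 2 — oversampling processing gain:
G = 10*log10(OSR) = 10*log10(32) = 15.05 dB

Step 3 — total:
SQNR_total = 98.08 + 15.05 = 113.13 dB

Base SQNR = 98.08 dB; oversampled SQNR = 113.13 dB


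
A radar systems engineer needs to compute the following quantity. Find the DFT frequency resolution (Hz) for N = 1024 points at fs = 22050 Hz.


DFT frequency resolution:
df = fs / N
   = 22050 / 1024
   = 21.5332 Hz

21.5332 Hz


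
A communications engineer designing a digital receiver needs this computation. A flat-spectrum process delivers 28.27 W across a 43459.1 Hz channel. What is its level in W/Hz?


Power spectral density:
PSD = P / BW
    = 28.27 / 43459.1
    = 0.0006505 W/Hz

0.0006505 W/Hz


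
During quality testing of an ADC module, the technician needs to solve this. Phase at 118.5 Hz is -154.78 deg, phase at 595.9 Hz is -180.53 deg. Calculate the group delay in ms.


Group delay from phase difference:
tau = -d(phi)/d(omega)
d(phi) = -25.75 deg = -0.449422 rad
d(omega) = 2*pi*(595.9 - 118.5) = 2999.5927 rad/s
tau = -(-0.449422) / 2999.5927
    = 0.1498 ms

0.1498 ms


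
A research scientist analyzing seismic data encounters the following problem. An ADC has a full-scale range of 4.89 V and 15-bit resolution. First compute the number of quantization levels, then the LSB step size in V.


Step 1 — number of quantization levels:
L = 2^N = 2^15 = 32768

Step 2 — LSB step size:
delta = Vfs / L
      = 4.89 / 32768
      = 0.00014923 V

Levels = 32768; step size = 0.00014923 V


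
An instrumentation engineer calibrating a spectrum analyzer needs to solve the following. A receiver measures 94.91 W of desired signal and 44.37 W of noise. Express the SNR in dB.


SNR in decibels:
SNR = 10 * log10(Ps / Pn)
    = 10 * log10(94.91 / 44.37)
    = 10 * log10(2.1391)
    = 10 * 0.3302
    = 3.3 dB

3.3 dB


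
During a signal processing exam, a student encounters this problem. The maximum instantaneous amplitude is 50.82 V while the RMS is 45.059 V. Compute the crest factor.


Crest factor is the ratio of peak to RMS:
CF = V_peak / V_rms
   = 50.82 / 45.059
   = 1.1279

1.1279


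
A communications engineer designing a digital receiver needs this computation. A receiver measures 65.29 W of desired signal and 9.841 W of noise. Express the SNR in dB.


SNR in decibels:
SNR = 10 * log10(Ps / Pn)
    = 10 * log10(65.29 / 9.841)
    = 10 * log10(6.6345)
    = 10 * 0.8218
    = 8.22 dB

8.22 dB


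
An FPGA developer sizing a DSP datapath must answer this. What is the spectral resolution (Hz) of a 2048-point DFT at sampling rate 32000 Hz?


DFT frequency resolution:
df = fs / N
   = 32000 / 2048
   = 15.625 Hz

15.625 Hz


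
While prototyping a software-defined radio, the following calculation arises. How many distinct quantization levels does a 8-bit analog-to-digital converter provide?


Number of quantization levels = 2^N
= 2^8
= 256

256


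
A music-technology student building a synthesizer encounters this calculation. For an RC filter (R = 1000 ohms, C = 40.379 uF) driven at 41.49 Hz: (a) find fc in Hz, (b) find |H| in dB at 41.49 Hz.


Step 1 — cutoff frequency:
fc = 1 / (2*pi*R*C)
C = 40.379 uF = 4.0379e-05 F
fc = 1 / (2*pi*1000*4.0379e-05)
   = 3.94153 Hz

Step 2 — magnitude at f = 41.49 Hz:
|H(f)| = 1 / sqrt(1 + (f/fc)^2)
f/fc = 41.49 / 3.94153 = 10.526369
|H| = 1 / sqrt(1 + 110.804444) = 0.0945737
|H|_dB = 20*log10(0.0945737) = -20.48 dB

fc = 3.94153 Hz; |H(41.49 Hz)| = -20.48 dB


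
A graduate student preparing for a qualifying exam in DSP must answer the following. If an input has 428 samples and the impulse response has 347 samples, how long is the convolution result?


Linear convolution output length:
L = N + M - 1
  = 428 + 347 - 1
  = 774 samples

774


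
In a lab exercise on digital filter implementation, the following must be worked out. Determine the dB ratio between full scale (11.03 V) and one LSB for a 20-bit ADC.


Dynamic range from full-scale to LSB:
V_min = V_max / 2^bits = 11.03 / 2^20
DR = 20 * log10(V_max / V_min)
   = 20 * log10(2^20)
   = 20 * 20 * log10(2)
   = 120.41 dB

120.41 dB


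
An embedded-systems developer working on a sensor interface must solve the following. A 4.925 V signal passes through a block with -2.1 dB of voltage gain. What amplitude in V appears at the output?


Output voltage from dB gain:
V_out = V_in * 10^(gain_dB / 20)
      = 4.925 * 10^(-2.1 / 20)
      = 4.925 * 0.785236
      = 3.8673 V

3.8673 V


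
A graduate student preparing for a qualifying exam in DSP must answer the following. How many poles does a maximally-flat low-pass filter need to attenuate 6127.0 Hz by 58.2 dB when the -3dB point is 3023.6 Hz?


Butterworth filter order formula:
n = log10(10^(A/10) - 1) / (2 * log10(f_stop/f_pass))
10^(58.2/10) - 1 = 660692.448
f_stop/f_pass = 6127.0 / 3023.6 = 2.0264
n = 9.4874 -> ceil = 10

10


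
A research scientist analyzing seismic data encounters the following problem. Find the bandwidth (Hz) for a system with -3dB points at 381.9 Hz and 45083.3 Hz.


Bandwidth is the difference of -3dB frequencies:
BW = f_high - f_low
   = 45083.3 - 381.9
   = 44701.4 Hz

44701.4 Hz


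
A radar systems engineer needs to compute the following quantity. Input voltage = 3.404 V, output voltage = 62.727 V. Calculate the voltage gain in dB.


Voltage gain in dB:
G = 20 * log10(Vout / Vin)
  = 20 * log10(62.727 / 3.404)
  = 20 * log10(18.427438)
  = 20 * 1.265465
  = 25.31 dB

25.31 dB


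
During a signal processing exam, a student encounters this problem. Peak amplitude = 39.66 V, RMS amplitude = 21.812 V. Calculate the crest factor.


Crest factor is the ratio of peak to RMS:
CF = V_peak / V_rms
   = 39.66 / 21.812
   = 1.8183

1.8183


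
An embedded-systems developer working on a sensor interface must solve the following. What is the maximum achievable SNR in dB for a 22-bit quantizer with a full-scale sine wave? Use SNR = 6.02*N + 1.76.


Theoretical SNR for a full-scale sinusoid:
SNR = 6.02 * N + 1.76
    = 6.02 * 22 + 1.76
    = 132.44 + 1.76
    = 134.2 dB

134.2 dB


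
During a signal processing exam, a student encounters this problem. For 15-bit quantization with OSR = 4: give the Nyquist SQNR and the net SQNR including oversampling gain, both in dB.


Step 1 — baseline SQNR at Nyquist:
SQNR_base = 6.02*N + 1.76
          = 6.02*15 + 1.76
          = 92.06 dB

Step 2 — oversampling processing gain:
G = 10*log10(OSR) = 10*log10(4) = 6.02 dB

Step 3 — total:
SQNR_total = 92.06 + 6.02 = 98.08 dB

Base SQNR = 92.06 dB; oversampled SQNR = 98.08 dB


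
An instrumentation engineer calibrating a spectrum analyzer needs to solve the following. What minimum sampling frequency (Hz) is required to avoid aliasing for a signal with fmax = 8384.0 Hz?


The Nyquist rate is twice the maximum frequency component.
fs_min = 2 * fmax
      = 2 * 8384.0
      = 16768.0 Hz

16768.0


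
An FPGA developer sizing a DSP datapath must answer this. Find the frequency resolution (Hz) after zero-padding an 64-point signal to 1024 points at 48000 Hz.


Frequency resolution after zero-padding:
N_padded = 64 * 16 = 1024
df = fs / N_padded
   = 48000 / 1024
   = 46.875 Hz

46.875 Hz


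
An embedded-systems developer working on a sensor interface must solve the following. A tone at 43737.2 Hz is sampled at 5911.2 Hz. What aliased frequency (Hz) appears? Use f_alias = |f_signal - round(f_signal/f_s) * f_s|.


Compute the nearest integer multiple of fs to the signal:
n = round(43737.2 / 5911.2) = 7
f_alias = |43737.2 - 7 * 5911.2|
        = |43737.2 - 41378.4|
        = 2358.8 Hz

2358.8


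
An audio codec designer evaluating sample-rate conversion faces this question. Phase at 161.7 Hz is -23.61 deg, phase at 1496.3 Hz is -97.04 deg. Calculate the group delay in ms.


Group delay from phase difference:
tau = -d(phi)/d(omega)
d(phi) = -73.43 deg = -1.281595 rad
d(omega) = 2*pi*(1496.3 - 161.7) = 8385.5391 rad/s
tau = -(-1.281595) / 8385.5391
    = 0.1528 ms

0.1528 ms


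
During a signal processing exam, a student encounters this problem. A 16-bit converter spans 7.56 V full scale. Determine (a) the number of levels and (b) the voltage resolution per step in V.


Step 1 — number of quantization levels:
L = 2^N = 2^16 = 65536

Step 2 — LSB step size:
delta = Vfs / L
      = 7.56 / 65536
      = 0.00011536 V

Levels = 65536; step size = 0.00011536 V


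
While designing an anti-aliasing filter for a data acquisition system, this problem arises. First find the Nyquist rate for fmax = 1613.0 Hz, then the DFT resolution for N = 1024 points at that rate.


Step 1 — Nyquist sampling rate:
fs = 2 * fmax = 2 * 1613.0 = 3226.0 Hz

Step 2 — DFT bin spacing:
df = fs / N = 3226.0 / 1024 = 3.1504 Hz

3.1504 Hz


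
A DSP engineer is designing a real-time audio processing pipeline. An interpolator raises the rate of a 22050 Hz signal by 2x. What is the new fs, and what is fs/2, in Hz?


Step 1 — output sample rate after interpolation by L:
fs_out = L * fs_in = 2 * 22050 = 44100 Hz

Step 2 — Nyquist frequency of the output stream:
f_Nyq = fs_out / 2 = 44100 / 2 = 22050.0 Hz

fs_out = 44100 Hz; f_Nyquist = 22050.0 Hz


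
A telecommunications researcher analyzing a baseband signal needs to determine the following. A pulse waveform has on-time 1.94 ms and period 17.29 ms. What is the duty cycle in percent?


Duty cycle as a percentage:
DC = (t_on / T) * 100
   = (1.94 / 17.29) * 100
   = 0.112204 * 100
   = 11.22 %

11.22 %


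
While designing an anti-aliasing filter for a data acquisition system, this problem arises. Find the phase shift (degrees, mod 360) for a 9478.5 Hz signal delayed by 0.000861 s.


Phase shift from frequency and time delay:
phi = 360 * f * t_delay
    = 360 * 9478.5 * 0.000861
    = 2937.96 degrees
    mod 360 = 57.96 degrees

57.96 degrees


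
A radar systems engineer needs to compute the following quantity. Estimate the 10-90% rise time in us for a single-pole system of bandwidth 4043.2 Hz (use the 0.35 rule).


Rise time from bandwidth relationship:
tr = 0.35 / BW
   = 0.35 / 4043.2
   = 8.656509695e-05 s
   = 86.5651 us

86.5651 us


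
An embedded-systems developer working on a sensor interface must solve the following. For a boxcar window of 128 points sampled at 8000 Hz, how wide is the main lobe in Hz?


Main lobe width for a rectangular window:
Width = 2 * fs / N
      = 2 * 8000 / 128
      = 16000 / 128
      = 125.0 Hz

125.0 Hz


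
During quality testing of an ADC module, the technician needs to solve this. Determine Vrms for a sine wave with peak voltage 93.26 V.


RMS voltage for a sinusoidal waveform:
V_rms = V_peak / sqrt(2)
      = 93.26 / 1.414214
      = 65.945 V

65.945 V


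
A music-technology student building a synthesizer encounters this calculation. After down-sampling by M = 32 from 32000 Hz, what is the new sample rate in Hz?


Decimation reduces the sample rate:
fs_out = fs_in / M
       = 32000 / 32
       = 1000.0 Hz

1000.0 Hz


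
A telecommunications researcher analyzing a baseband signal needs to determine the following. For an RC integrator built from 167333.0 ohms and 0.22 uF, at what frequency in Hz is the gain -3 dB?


Cutoff frequency of a first-order RC filter:
fc = 1 / (2 * pi * R * C)
C = 0.22 uF = 2.2e-07 F
fc = 1 / (2 * pi * 167333.0 * 2.2e-07)
   = 1 / 0.23130453434138
   = 4.323305 Hz

4.323305 Hz


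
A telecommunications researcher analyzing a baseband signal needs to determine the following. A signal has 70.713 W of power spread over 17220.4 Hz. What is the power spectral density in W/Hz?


Power spectral density:
PSD = P / BW
    = 70.713 / 17220.4
    = 0.00410635 W/Hz

0.00410635 W/Hz


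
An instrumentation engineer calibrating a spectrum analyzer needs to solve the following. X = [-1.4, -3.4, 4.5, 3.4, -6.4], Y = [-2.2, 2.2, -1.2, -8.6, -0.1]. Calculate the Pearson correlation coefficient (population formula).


Pearson correlation coefficient (population):
r = cov(X,Y) / (std(X) * std(Y))
Mean X = -0.66, Mean Y = -1.98
Cov(X,Y) = -8.9868
Std(X) = 4.101512, Std(Y) = 3.619061
r = -0.6054

-0.6054


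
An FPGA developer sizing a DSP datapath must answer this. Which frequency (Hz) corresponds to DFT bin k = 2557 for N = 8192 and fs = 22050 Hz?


Frequency of DFT bin k:
f_k = k * fs / N
    = 2557 * 22050 / 8192
    = 56381850 / 8192
    = 6882.55 Hz

6882.55 Hz


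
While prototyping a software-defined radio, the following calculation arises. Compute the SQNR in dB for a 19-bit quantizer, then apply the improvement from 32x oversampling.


Step 1 — baseline SQNR at Nyquist:
SQNR_base = 6.02*N + 1.76
          = 6.02*19 + 1.76
          = 116.14 dB

Step 2 — oversampling processing gain:
G = 10*log10(OSR) = 10*log10(32) = 15.05 dB

Step 3 — total:
SQNR_total = 116.14 + 15.05 = 131.19 dB

Base SQNR = 116.14 dB; oversampled SQNR = 131.19 dB


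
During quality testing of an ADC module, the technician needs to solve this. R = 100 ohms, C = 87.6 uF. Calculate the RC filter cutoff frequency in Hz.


Cutoff frequency of a first-order RC filter:
fc = 1 / (2 * pi * R * C)
C = 87.6 uF = 8.76e-05 F
fc = 1 / (2 * pi * 100 * 8.76e-05)
   = 1 / 0.055040703290893
   = 18.168372 Hz

18.168372 Hz


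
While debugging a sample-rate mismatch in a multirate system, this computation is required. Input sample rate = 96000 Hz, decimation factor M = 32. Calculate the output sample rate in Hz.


Decimation reduces the sample rate:
fs_out = fs_in / M
       = 96000 / 32
       = 3000.0 Hz

3000.0 Hz


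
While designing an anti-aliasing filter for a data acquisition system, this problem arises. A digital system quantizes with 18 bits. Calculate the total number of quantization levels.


Number of quantization levels = 2^N
= 2^18
= 262144

262144


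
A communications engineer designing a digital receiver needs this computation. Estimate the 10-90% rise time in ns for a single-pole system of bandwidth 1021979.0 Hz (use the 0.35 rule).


Rise time from bandwidth relationship:
tr = 0.35 / BW
   = 0.35 / 1021979.0
   = 3.424727905e-07 s
   = 342.4728 ns

342.4728 ns


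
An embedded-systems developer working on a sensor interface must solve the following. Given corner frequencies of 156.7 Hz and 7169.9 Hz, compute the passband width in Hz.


Bandwidth is the difference of -3dB frequencies:
BW = f_high - f_low
   = 7169.9 - 156.7
   = 7013.2 Hz

7013.2 Hz


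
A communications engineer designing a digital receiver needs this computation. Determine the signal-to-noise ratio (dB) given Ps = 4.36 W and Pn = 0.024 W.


SNR in decibels:
SNR = 10 * log10(Ps / Pn)
    = 10 * log10(4.36 / 0.024)
    = 10 * log10(181.6667)
    = 10 * 2.2593
    = 22.59 dB

22.59 dB


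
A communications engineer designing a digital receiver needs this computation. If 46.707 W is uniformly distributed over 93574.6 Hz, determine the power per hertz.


Power spectral density:
PSD = P / BW
    = 46.707 / 93574.6
    = 0.00049914 W/Hz

0.00049914 W/Hz


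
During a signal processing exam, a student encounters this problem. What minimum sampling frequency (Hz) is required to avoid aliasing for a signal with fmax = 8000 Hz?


The Nyquist rate is twice the maximum frequency component.
fs_min = 2 * fmax
      = 2 * 8000
      = 16000 Hz

16000


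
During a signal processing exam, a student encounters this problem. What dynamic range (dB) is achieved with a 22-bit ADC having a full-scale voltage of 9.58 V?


Dynamic range from full-scale to LSB:
V_min = V_max / 2^bits = 9.58 / 2^22
DR = 20 * log10(V_max / V_min)
   = 20 * log10(2^22)
   = 20 * 22 * log10(2)
   = 132.45 dB

132.45 dB


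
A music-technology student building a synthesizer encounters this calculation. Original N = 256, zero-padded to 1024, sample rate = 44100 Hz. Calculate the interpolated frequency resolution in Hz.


Frequency resolution after zero-padding:
N_padded = 256 * 4 = 1024
df = fs / N_padded
   = 44100 / 1024
   = 43.0664 Hz

43.0664 Hz


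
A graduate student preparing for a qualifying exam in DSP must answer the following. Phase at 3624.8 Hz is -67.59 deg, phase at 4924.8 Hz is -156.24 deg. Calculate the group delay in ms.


Group delay from phase difference:
tau = -d(phi)/d(omega)
d(phi) = -88.65 deg = -1.547234 rad
d(omega) = 2*pi*(4924.8 - 3624.8) = 8168.1409 rad/s
tau = -(-1.547234) / 8168.1409
    = 0.1894 ms

0.1894 ms


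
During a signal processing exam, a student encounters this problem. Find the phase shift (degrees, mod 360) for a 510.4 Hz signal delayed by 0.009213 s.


Phase shift from frequency and time delay:
phi = 360 * f * t_delay
    = 360 * 510.4 * 0.009213
    = 1692.83 degrees
    mod 360 = 252.83 degrees

252.83 degrees


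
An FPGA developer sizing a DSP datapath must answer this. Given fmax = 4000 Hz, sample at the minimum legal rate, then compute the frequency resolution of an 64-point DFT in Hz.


Step 1 — Nyquist sampling rate:
fs = 2 * fmax = 2 * 4000 = 8000 Hz

Step 2 — DFT bin spacing:
df = fs / N = 8000 / 64 = 125.0 Hz

125.0 Hz


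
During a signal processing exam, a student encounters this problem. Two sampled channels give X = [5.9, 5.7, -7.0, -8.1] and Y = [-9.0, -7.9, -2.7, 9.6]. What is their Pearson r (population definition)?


Pearson correlation coefficient (population):
r = cov(X,Y) / (std(X) * std(Y))
Mean X = -0.875, Mean Y = -2.5
Cov(X,Y) = -41.435
Std(X) = 6.686694, Std(Y) = 7.380041
r = -0.8396

-0.8396


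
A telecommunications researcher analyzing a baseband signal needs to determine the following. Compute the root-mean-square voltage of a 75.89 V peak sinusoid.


RMS voltage for a sinusoidal waveform:
V_rms = V_peak / sqrt(2)
      = 75.89 / 1.414214
      = 53.662 V

53.662 V


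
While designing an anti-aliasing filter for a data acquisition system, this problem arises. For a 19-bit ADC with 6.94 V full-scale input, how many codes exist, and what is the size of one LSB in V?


Step 1 — number of quantization levels:
L = 2^N = 2^19 = 524288

Step 2 — LSB step size:
delta = Vfs / L
      = 6.94 / 524288
      = 1.324e-05 V

Levels = 524288; step size = 1.324e-05 V


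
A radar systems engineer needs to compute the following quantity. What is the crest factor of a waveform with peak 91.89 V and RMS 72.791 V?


Crest factor is the ratio of peak to RMS:
CF = V_peak / V_rms
   = 91.89 / 72.791
   = 1.2624

1.2624


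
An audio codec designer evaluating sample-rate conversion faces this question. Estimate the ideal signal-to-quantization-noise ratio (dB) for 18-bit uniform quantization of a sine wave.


Theoretical SNR for a full-scale sinusoid:
SNR = 6.02 * N + 1.76
    = 6.02 * 18 + 1.76
    = 108.36 + 1.76
    = 110.12 dB

110.12 dB


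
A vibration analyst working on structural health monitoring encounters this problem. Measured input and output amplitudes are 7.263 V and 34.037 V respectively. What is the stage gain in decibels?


Voltage gain in dB:
G = 20 * log10(Vout / Vin)
  = 20 * log10(34.037 / 7.263)
  = 20 * log10(4.686356)
  = 20 * 0.670835
  = 13.42 dB

13.42 dB


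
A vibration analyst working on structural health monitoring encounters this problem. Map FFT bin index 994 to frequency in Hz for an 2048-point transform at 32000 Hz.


Frequency of DFT bin k:
f_k = k * fs / N
    = 994 * 32000 / 2048
    = 31808000 / 2048
    = 15531.25 Hz

15531.25 Hz


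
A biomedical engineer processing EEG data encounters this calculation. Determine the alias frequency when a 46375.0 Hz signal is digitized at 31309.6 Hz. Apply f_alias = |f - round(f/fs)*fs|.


Compute the nearest integer multiple of fs to the signal:
n = round(46375.0 / 31309.6) = 1
f_alias = |46375.0 - 1 * 31309.6|
        = |46375.0 - 31309.6|
        = 15065.4 Hz

15065.4


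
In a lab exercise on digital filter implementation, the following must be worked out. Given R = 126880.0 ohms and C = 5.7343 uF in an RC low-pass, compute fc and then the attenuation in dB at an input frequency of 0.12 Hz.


Step 1 — cutoff frequency:
fc = 1 / (2*pi*R*C)
C = 5.7343 uF = 5.7343e-06 F
fc = 1 / (2*pi*126880.0*5.7343e-06)
   = 0.218749 Hz

Step 2 — magnitude at f = 0.12 Hz:
|H(f)| = 1 / sqrt(1 + (f/fc)^2)
f/fc = 0.12 / 0.218749 = 0.548574
|H| = 1 / sqrt(1 + 0.300933) = 0.8767435
|H|_dB = 20*log10(0.8767435) = -1.14 dB

fc = 0.218749 Hz; |H(0.12 Hz)| = -1.14 dB


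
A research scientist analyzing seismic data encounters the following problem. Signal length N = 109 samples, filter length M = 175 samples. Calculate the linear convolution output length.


Linear convolution output length:
L = N + M - 1
  = 109 + 175 - 1
  = 283 samples

283


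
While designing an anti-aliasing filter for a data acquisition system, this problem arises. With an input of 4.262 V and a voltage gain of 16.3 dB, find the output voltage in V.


Output voltage from dB gain:
V_out = V_in * 10^(gain_dB / 20)
      = 4.262 * 10^(16.3 / 20)
      = 4.262 * 6.531306
      = 27.8364 V

27.8364 V


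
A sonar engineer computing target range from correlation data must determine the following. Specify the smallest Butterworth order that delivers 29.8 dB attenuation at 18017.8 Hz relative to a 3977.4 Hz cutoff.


Butterworth filter order formula:
n = log10(10^(A/10) - 1) / (2 * log10(f_stop/f_pass))
10^(29.8/10) - 1 = 953.9926
f_stop/f_pass = 18017.8 / 3977.4 = 4.53
n = 2.2706 -> ceil = 3

3


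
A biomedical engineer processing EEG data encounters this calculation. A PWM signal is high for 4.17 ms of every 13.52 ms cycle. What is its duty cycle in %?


Duty cycle as a percentage:
DC = (t_on / T) * 100
   = (4.17 / 13.52) * 100
   = 0.308432 * 100
   = 30.84 %

30.84 %


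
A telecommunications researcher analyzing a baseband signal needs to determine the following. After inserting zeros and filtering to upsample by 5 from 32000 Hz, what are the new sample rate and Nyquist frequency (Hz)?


Step 1 — output sample rate after interpolation by L:
fs_out = L * fs_in = 5 * 32000 = 160000 Hz

Step 2 — Nyquist frequency of the output stream:
f_Nyq = fs_out / 2 = 160000 / 2 = 80000.0 Hz

fs_out = 160000 Hz; f_Nyquist = 80000.0 Hz


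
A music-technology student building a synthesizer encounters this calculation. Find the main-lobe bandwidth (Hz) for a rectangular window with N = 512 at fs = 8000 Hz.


Main lobe width for a rectangular window:
Width = 2 * fs / N
      = 2 * 8000 / 512
      = 16000 / 512
      = 31.25 Hz

31.25 Hz


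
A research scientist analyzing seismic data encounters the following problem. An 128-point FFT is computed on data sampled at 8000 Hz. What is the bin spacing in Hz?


DFT frequency resolution:
df = fs / N
   = 8000 / 128
   = 62.5 Hz

62.5 Hz


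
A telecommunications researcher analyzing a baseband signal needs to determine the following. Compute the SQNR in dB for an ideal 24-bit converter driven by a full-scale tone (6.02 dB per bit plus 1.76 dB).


Theoretical SNR for a full-scale sinusoid:
SNR = 6.02 * N + 1.76
    = 6.02 * 24 + 1.76
    = 144.48 + 1.76
    = 146.24 dB

146.24 dB


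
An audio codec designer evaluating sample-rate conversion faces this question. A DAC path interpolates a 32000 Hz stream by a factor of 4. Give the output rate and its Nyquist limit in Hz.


Step 1 — output sample rate after interpolation by L:
fs_out = L * fs_in = 4 * 32000 = 128000 Hz

Step 2 — Nyquist frequency of the output stream:
f_Nyq = fs_out / 2 = 128000 / 2 = 64000.0 Hz

fs_out = 128000 Hz; f_Nyquist = 64000.0 Hz


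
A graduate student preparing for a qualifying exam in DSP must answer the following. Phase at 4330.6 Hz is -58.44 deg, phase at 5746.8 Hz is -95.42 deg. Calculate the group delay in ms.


Group delay from phase difference:
tau = -d(phi)/d(omega)
d(phi) = -36.98 deg = -0.645423 rad
d(omega) = 2*pi*(5746.8 - 4330.6) = 8898.247 rad/s
tau = -(-0.645423) / 8898.247
    = 0.0725 ms

0.0725 ms


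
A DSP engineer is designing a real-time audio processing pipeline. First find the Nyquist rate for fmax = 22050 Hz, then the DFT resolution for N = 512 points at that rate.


Step 1 — Nyquist sampling rate:
fs = 2 * fmax = 2 * 22050 = 44100 Hz

Step 2 — DFT bin spacing:
df = fs / N = 44100 / 512 = 86.1328 Hz

86.1328 Hz


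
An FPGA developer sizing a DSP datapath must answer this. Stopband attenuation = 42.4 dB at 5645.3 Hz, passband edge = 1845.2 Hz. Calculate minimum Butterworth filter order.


Butterworth filter order formula:
n = log10(10^(A/10) - 1) / (2 * log10(f_stop/f_pass))
10^(42.4/10) - 1 = 17377.0083
f_stop/f_pass = 5645.3 / 1845.2 = 3.0595
n = 4.3653 -> ceil = 5

5


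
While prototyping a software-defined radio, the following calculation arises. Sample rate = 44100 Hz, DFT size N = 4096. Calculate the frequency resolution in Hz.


DFT frequency resolution:
df = fs / N
   = 44100 / 4096
   = 10.7666 Hz

10.7666 Hz


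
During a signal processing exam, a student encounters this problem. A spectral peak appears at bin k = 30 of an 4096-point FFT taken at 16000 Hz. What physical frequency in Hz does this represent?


Frequency of DFT bin k:
f_k = k * fs / N
    = 30 * 16000 / 4096
    = 480000 / 4096
    = 117.188 Hz

117.188 Hz


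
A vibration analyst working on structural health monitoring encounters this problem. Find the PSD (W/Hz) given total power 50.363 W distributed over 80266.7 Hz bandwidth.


Power spectral density:
PSD = P / BW
    = 50.363 / 80266.7
    = 0.00062745 W/Hz

0.00062745 W/Hz


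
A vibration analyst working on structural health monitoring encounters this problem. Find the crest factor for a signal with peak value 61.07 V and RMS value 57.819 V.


Crest factor is the ratio of peak to RMS:
CF = V_peak / V_rms
   = 61.07 / 57.819
   = 1.0562

1.0562


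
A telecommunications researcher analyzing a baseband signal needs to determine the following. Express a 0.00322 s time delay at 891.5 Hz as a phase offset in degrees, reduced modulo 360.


Phase shift from frequency and time delay:
phi = 360 * f * t_delay
    = 360 * 891.5 * 0.00322
    = 1033.43 degrees
    mod 360 = 313.43 degrees

313.43 degrees
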